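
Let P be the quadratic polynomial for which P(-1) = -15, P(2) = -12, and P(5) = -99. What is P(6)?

Using the Lagrange interpolation formula with nodes -1, 2, 5:
  L_0(n) = (n - 2)(n - 5) / 18
  L_1(n) = (n + 1)(n - 5) / -9
  L_2(n) = (n + 1)(n - 2) / 18
Then P(n) = -15·L_0(n) - 12·L_1(n) - 99·L_2(n).
Expanding and collecting terms gives P(n) = -5n² + 6n - 4.
Evaluating at n = 6: P(6) = -148.

-148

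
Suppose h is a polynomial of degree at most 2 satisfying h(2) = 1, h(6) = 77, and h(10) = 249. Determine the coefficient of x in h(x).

Write h(x) = ax^2 + bx + c. Substituting each data point gives a linear system:
  4a + 2b + c = 1
  36a + 6b + c = 77
  100a + 10b + c = 249
Solving the system yields a = 3, b = -5, c = -1.
So h(x) = 3x² - 5x - 1.
The coefficient of x is -5.

-5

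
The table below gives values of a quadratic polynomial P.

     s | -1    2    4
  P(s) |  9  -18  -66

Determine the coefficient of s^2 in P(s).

Write P(s) = as^2 + bs + c. Substituting each data point gives a linear system:
  a - b + c = 9
  4a + 2b + c = -18
  16a + 4b + c = -66
Solving the system yields a = -3, b = -6, c = 6.
So P(s) = -3s^2 - 6s + 6.
The leading coefficient is -3.

-3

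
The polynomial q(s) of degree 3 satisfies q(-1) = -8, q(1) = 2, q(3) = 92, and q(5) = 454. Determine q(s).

q(s) = 4s^3 - 2s^2 + s - 1

Write q(s) = as^3 + bs^2 + cs + d. Substituting each data point gives a linear system:
  -a + b - c + d = -8
  a + b + c + d = 2
  27a + 9b + 3c + d = 92
  125a + 25b + 5c + d = 454
Solving the system yields a = 4, b = -2, c = 1, d = -1.
So q(s) = 4s^3 - 2s^2 + s - 1.
Check: q(-1) = -8. ✓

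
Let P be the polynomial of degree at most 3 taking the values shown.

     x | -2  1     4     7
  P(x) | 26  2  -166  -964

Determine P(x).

Using the Lagrange interpolation formula with nodes -2, 1, 4, 7:
  L_0(x) = (x - 1)(x - 4)(x - 7) / -162
  L_1(x) = (x + 2)(x - 4)(x - 7) / 54
  L_2(x) = (x + 2)(x - 1)(x - 7) / -54
  L_3(x) = (x + 2)(x - 1)(x - 4) / 162
Then P(x) = 26·L_0(x) + 2·L_1(x) - 166·L_2(x) - 964·L_3(x).
Expanding and collecting terms gives P(x) = -3x³ + x² + 2x + 2.
Check: P(4) = -166. ✓

P(x) = -3x^3 + x^2 + 2x + 2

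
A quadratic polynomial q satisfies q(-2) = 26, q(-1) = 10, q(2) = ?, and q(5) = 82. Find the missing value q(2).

The 3 known points determine the degree-2 polynomial uniquely.
Write q(n) = an^2 + bn + c. Substituting each data point gives a linear system:
  4a - 2b + c = 26
  a - b + c = 10
  25a + 5b + c = 82
Solving the system yields a = 4, b = -4, c = 2.
So q(n) = 4n² - 4n + 2.
Then q(2) = 10.

10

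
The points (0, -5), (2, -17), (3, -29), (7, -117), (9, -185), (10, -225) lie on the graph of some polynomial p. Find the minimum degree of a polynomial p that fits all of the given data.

2

Divided differences on the nodes 0, 2, 3, 7, 9, 10:
  order 0: -5  -17  -29  -117  -185  -225
  order 1: -6  -12  -22  -34  -40
  order 2: -2  -2  -2  -2
  order 3: 0  0  0
  order 4: 0  0
  order 5: 0
The order-2 divided differences are all -2 (nonzero) and every higher order vanishes, so the data lies on a polynomial of degree exactly 2.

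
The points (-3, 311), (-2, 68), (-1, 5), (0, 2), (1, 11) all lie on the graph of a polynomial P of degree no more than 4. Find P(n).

Using the Lagrange interpolation formula with nodes -3, -2, -1, 0, 1:
  L_0(n) = (n + 2)(n + 1)n(n - 1) / 24
  L_1(n) = (n + 3)(n + 1)n(n - 1) / -6
  L_2(n) = (n + 3)(n + 2)n(n - 1) / 4
  L_3(n) = (n + 3)(n + 2)(n + 1)(n - 1) / -6
  L_4(n) = (n + 3)(n + 2)(n + 1)n / 24
Then P(n) = 311·L_0(n) + 68·L_1(n) + 5·L_2(n) + 2·L_3(n) + 11·L_4(n).
Expanding and collecting terms gives P(n) = 3n^4 - 2n^3 + 3n^2 + 5n + 2.
Check: P(0) = 2. ✓

P(n) = 3n^4 - 2n^3 + 3n^2 + 5n + 2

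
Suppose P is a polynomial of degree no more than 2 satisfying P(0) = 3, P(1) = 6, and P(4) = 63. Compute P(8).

251

Write P(u) = au^2 + bu + c. Substituting each data point gives a linear system:
  c = 3
  a + b + c = 6
  16a + 4b + c = 63
Solving the system yields a = 4, b = -1, c = 3.
So P(u) = 4u^2 - u + 3.
Then P(8) = 251.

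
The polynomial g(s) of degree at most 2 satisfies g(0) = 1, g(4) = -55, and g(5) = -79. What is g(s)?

g(s) = -2s^2 - 6s + 1

Write g(s) = as^2 + bs + c. Substituting each data point gives a linear system:
  c = 1
  16a + 4b + c = -55
  25a + 5b + c = -79
Solving the system yields a = -2, b = -6, c = 1.
So g(s) = -2s^2 - 6s + 1.
Check: g(5) = -79. ✓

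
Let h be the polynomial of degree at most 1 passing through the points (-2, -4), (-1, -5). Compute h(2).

Using the Lagrange interpolation formula with nodes -2, -1:
  L_0(t) = (t + 1) / -1
  L_1(t) = (t + 2) / 1
Then h(t) = -4·L_0(t) - 5·L_1(t).
Expanding and collecting terms gives h(t) = -t - 6.
Evaluating at t = 2: h(2) = -8.

-8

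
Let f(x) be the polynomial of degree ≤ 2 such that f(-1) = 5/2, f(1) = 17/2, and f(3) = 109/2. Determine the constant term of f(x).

1/2

Write f(x) = ax^2 + bx + c. Substituting each data point gives a linear system:
  a - b + c = 5/2
  a + b + c = 17/2
  9a + 3b + c = 109/2
Solving the system yields a = 5, b = 3, c = 1/2.
So f(x) = 5x^2 + 3x + 1/2.
The constant term is 1/2.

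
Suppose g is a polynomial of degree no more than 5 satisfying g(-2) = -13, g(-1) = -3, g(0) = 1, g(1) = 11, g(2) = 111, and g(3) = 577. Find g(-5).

Write g(u) = au^5 + bu^4 + cu^3 + du^2 + eu + k. Substituting each data point gives a linear system:
  -32a + 16b - 8c + 4d - 2e + k = -13
  -a + b - c + d - e + k = -3
  k = 1
  a + b + c + d + e + k = 11
  32a + 16b + 8c + 4d + 2e + k = 111
  243a + 81b + 27c + 9d + 3e + k = 577
Solving the system yields a = 1, b = 3, c = 3, d = 0, e = 3, k = 1.
So g(u) = u⁵ + 3u⁴ + 3u³ + 3u + 1.
Then g(-5) = -1639.

-1639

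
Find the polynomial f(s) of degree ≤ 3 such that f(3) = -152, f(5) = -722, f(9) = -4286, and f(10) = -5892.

f(s) = -6s^3 + s^2 + s - 2

Using the Lagrange interpolation formula with nodes 3, 5, 9, 10:
  L_0(s) = (s - 5)(s - 9)(s - 10) / -84
  L_1(s) = (s - 3)(s - 9)(s - 10) / 40
  L_2(s) = (s - 3)(s - 5)(s - 10) / -24
  L_3(s) = (s - 3)(s - 5)(s - 9) / 35
Then f(s) = -152·L_0(s) - 722·L_1(s) - 4286·L_2(s) - 5892·L_3(s).
Expanding and collecting terms gives f(s) = -6s^3 + s^2 + s - 2.
Check: f(5) = -722. ✓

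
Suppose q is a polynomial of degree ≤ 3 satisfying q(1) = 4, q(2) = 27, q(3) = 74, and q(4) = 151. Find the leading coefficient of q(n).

1

Write q(n) = an^3 + bn^2 + cn + d. Substituting each data point gives a linear system:
  a + b + c + d = 4
  8a + 4b + 2c + d = 27
  27a + 9b + 3c + d = 74
  64a + 16b + 4c + d = 151
Solving the system yields a = 1, b = 6, c = -2, d = -1.
So q(n) = n^3 + 6n^2 - 2n - 1.
The leading coefficient is 1.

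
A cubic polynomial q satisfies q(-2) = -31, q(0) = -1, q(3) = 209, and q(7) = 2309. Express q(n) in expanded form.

q(n) = 6n^3 + 5n^2 + n - 1

Write q(n) = an^3 + bn^2 + cn + d. Substituting each data point gives a linear system:
  -8a + 4b - 2c + d = -31
  d = -1
  27a + 9b + 3c + d = 209
  343a + 49b + 7c + d = 2309
Solving the system yields a = 6, b = 5, c = 1, d = -1.
So q(n) = 6n^3 + 5n^2 + n - 1.
Check: q(-2) = -31. ✓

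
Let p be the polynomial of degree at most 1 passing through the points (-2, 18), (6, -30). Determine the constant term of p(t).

Write p(t) = at + b. Substituting each data point gives a linear system:
  -2a + b = 18
  6a + b = -30
Solving the system yields a = -6, b = 6.
So p(t) = -6t + 6.
The constant term is 6.

6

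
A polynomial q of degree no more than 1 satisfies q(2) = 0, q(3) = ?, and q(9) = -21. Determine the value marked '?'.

The 2 known points determine the degree-1 polynomial uniquely.
Write q(x) = ax + b. Substituting each data point gives a linear system:
  2a + b = 0
  9a + b = -21
Solving the system yields a = -3, b = 6.
So q(x) = -3x + 6.
Then q(3) = -3.

-3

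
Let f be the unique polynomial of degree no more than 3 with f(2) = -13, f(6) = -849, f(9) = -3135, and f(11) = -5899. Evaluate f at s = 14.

-12505

Using the Lagrange interpolation formula with nodes 2, 6, 9, 11:
  L_0(s) = (s - 6)(s - 9)(s - 11) / -252
  L_1(s) = (s - 2)(s - 9)(s - 11) / 60
  L_2(s) = (s - 2)(s - 6)(s - 11) / -42
  L_3(s) = (s - 2)(s - 6)(s - 9) / 90
Then f(s) = -13·L_0(s) - 849·L_1(s) - 3135·L_2(s) - 5899·L_3(s).
Expanding and collecting terms gives f(s) = -5s^3 + 6s^2 + 3s - 3.
Evaluating at s = 14: f(14) = -12505.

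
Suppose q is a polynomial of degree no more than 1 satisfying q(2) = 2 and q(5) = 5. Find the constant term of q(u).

Write q(u) = au + b. Substituting each data point gives a linear system:
  2a + b = 2
  5a + b = 5
Solving the system yields a = 1, b = 0.
So q(u) = u.
The constant term is 0.

0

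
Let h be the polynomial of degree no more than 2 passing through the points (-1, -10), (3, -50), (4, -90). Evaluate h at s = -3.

Write h(s) = as^2 + bs + c. Substituting each data point gives a linear system:
  a - b + c = -10
  9a + 3b + c = -50
  16a + 4b + c = -90
Solving the system yields a = -6, b = 2, c = -2.
So h(s) = -6s^2 + 2s - 2.
Then h(-3) = -62.

-62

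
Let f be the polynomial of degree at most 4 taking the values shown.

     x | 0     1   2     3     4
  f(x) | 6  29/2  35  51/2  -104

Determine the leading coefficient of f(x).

Write f(x) = ax^4 + bx^3 + cx^2 + dx + e. Substituting each data point gives a linear system:
  e = 6
  a + b + c + d + e = 29/2
  16a + 8b + 4c + 2d + e = 35
  81a + 27b + 9c + 3d + e = 51/2
  256a + 64b + 16c + 4d + e = -104
Solving the system yields a = -2, b = 5, c = 5, d = 1/2, e = 6.
So f(x) = -2x^4 + 5x^3 + 5x^2 + (1/2)x + 6.
The leading coefficient is -2.

-2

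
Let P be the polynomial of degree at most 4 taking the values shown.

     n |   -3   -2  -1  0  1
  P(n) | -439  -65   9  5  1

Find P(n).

P(n) = -6n^4 + n^3 + 6n^2 - 5n + 5

Using the Lagrange interpolation formula with nodes -3, -2, -1, 0, 1:
  L_0(n) = (n + 2)(n + 1)n(n - 1) / 24
  L_1(n) = (n + 3)(n + 1)n(n - 1) / -6
  L_2(n) = (n + 3)(n + 2)n(n - 1) / 4
  L_3(n) = (n + 3)(n + 2)(n + 1)(n - 1) / -6
  L_4(n) = (n + 3)(n + 2)(n + 1)n / 24
Then P(n) = -439·L_0(n) - 65·L_1(n) + 9·L_2(n) + 5·L_3(n) + 1·L_4(n).
Expanding and collecting terms gives P(n) = -6n⁴ + n³ + 6n² - 5n + 5.
Check: P(1) = 1. ✓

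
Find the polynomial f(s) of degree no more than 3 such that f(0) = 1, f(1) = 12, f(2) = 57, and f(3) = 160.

f(s) = 4s^3 + 5s^2 + 2s + 1

Write f(s) = as^3 + bs^2 + cs + d. Substituting each data point gives a linear system:
  d = 1
  a + b + c + d = 12
  8a + 4b + 2c + d = 57
  27a + 9b + 3c + d = 160
Solving the system yields a = 4, b = 5, c = 2, d = 1.
So f(s) = 4s^3 + 5s^2 + 2s + 1.
Check: f(3) = 160. ✓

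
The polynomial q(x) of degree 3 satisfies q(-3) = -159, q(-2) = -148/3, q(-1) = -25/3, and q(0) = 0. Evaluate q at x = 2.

Write q(x) = ax^3 + bx^2 + cx + d. Substituting each data point gives a linear system:
  -27a + 9b - 3c + d = -159
  -8a + 4b - 2c + d = -148/3
  -a + b - c + d = -25/3
  d = 0
Solving the system yields a = 6, b = 5/3, c = 4, d = 0.
So q(x) = 6x^3 + (5/3)x^2 + 4x.
Then q(2) = 188/3.

188/3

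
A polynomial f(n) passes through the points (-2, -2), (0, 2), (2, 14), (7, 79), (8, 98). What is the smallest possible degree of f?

Divided differences on the nodes -2, 0, 2, 7, 8:
  order 0: -2  2  14  79  98
  order 1: 2  6  13  19
  order 2: 1  1  1
  order 3: 0  0
  order 4: 0
The order-2 divided differences are all 1 (nonzero) and every higher order vanishes, so the data lies on a polynomial of degree exactly 2.

2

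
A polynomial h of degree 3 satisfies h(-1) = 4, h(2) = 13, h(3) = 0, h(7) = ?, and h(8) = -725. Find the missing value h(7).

-452

The 4 known points determine the degree-3 polynomial uniquely.
Write h(t) = at^3 + bt^2 + ct + d. Substituting each data point gives a linear system:
  -a + b - c + d = 4
  8a + 4b + 2c + d = 13
  27a + 9b + 3c + d = 0
  512a + 64b + 8c + d = -725
Solving the system yields a = -2, b = 4, c = 5, d = 3.
So h(t) = -2t^3 + 4t^2 + 5t + 3.
Then h(7) = -452.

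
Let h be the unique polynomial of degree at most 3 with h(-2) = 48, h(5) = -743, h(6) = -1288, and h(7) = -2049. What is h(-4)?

Write h(n) = an^3 + bn^2 + cn + d. Substituting each data point gives a linear system:
  -8a + 4b - 2c + d = 48
  125a + 25b + 5c + d = -743
  216a + 36b + 6c + d = -1288
  343a + 49b + 7c + d = -2049
Solving the system yields a = -6, b = 0, c = 1, d = 2.
So h(n) = -6n³ + n + 2.
Then h(-4) = 382.

382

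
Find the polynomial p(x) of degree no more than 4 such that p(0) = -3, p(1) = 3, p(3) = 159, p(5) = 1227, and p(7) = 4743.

Write p(x) = ax^4 + bx^3 + cx^2 + dx + e. Substituting each data point gives a linear system:
  e = -3
  a + b + c + d + e = 3
  81a + 27b + 9c + 3d + e = 159
  625a + 125b + 25c + 5d + e = 1227
  2401a + 343b + 49c + 7d + e = 4743
Solving the system yields a = 2, b = 0, c = -2, d = 6, e = -3.
So p(x) = 2x^4 - 2x^2 + 6x - 3.
Check: p(7) = 4743. ✓

p(x) = 2x^4 - 2x^2 + 6x - 3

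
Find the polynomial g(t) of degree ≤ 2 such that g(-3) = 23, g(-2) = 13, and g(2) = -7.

Write g(t) = at^2 + bt + c. Substituting each data point gives a linear system:
  9a - 3b + c = 23
  4a - 2b + c = 13
  4a + 2b + c = -7
Solving the system yields a = 1, b = -5, c = -1.
So g(t) = t^2 - 5t - 1.
Check: g(-3) = 23. ✓

g(t) = t^2 - 5t - 1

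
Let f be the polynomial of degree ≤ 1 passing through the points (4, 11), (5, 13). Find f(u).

Write f(u) = au + b. Substituting each data point gives a linear system:
  4a + b = 11
  5a + b = 13
Solving the system yields a = 2, b = 3.
So f(u) = 2u + 3.
Check: f(5) = 13. ✓

f(u) = 2u + 3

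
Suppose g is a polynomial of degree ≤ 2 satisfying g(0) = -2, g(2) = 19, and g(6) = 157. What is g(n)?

g(n) = 4n^2 + (5/2)n - 2

Write g(n) = an^2 + bn + c. Substituting each data point gives a linear system:
  c = -2
  4a + 2b + c = 19
  36a + 6b + c = 157
Solving the system yields a = 4, b = 5/2, c = -2.
So g(n) = 4n^2 + (5/2)n - 2.
Check: g(2) = 19. ✓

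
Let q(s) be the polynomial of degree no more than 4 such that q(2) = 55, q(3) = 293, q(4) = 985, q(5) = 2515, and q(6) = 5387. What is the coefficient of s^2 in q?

6

Write q(s) = as^4 + bs^3 + cs^2 + ds + e. Substituting each data point gives a linear system:
  16a + 8b + 4c + 2d + e = 55
  81a + 27b + 9c + 3d + e = 293
  256a + 64b + 16c + 4d + e = 985
  625a + 125b + 25c + 5d + e = 2515
  1296a + 216b + 36c + 6d + e = 5387
Solving the system yields a = 5, b = -6, c = 6, d = -3, e = 5.
So q(s) = 5s⁴ - 6s³ + 6s² - 3s + 5.
The coefficient of s^2 is 6.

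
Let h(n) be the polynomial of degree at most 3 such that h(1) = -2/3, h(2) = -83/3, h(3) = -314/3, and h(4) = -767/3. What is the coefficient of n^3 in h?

Write h(n) = an^3 + bn^2 + cn + d. Substituting each data point gives a linear system:
  a + b + c + d = -2/3
  8a + 4b + 2c + d = -83/3
  27a + 9b + 3c + d = -314/3
  64a + 16b + 4c + d = -767/3
Solving the system yields a = -4, b = -1, c = 4, d = 1/3.
So h(n) = -4n³ - n² + 4n + 1/3.
The leading coefficient is -4.

-4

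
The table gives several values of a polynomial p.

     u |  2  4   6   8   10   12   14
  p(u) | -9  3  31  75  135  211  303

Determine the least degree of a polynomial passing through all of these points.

2

Forward differences of the values at u = 2, 4, 6, 8, 10, 12, 14:
  p  : -9  3  31  75  135  211  303
  Δ  : 12  28  44  60  76  92
  Δ^2: 16  16  16  16  16
  Δ^3: 0  0  0  0
  Δ^4: 0  0  0
  Δ^5: 0  0
  Δ^6: 0
The second differences are constant (16) and nonzero, while all higher differences vanish, so the minimal degree is 2.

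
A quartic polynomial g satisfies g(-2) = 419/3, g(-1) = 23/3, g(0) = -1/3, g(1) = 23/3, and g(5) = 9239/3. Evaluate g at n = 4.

Using the Lagrange interpolation formula with nodes -2, -1, 0, 1, 5:
  L_0(n) = (n + 1)n(n - 1)(n - 5) / 42
  L_1(n) = (n + 2)n(n - 1)(n - 5) / -12
  L_2(n) = (n + 2)(n + 1)(n - 1)(n - 5) / 10
  L_3(n) = (n + 2)(n + 1)n(n - 5) / -24
  L_4(n) = (n + 2)(n + 1)n(n - 1) / 840
Then g(n) = 419/3·L_0(n) + 23/3·L_1(n) - 1/3·L_2(n) + 23/3·L_3(n) + 9239/3·L_4(n).
Expanding and collecting terms gives g(n) = 6n^4 - 6n^3 + 2n^2 + 6n - 1/3.
Evaluating at n = 4: g(4) = 3623/3.

3623/3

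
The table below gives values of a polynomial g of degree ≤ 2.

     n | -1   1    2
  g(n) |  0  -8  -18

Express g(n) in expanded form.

g(n) = -2n^2 - 4n - 2

Using the Lagrange interpolation formula with nodes -1, 1, 2:
  L_0(n) = (n - 1)(n - 2) / 6
  L_1(n) = (n + 1)(n - 2) / -2
  L_2(n) = (n + 1)(n - 1) / 3
Then g(n) = 0·L_0(n) - 8·L_1(n) - 18·L_2(n).
Expanding and collecting terms gives g(n) = -2n^2 - 4n - 2.
Check: g(1) = -8. ✓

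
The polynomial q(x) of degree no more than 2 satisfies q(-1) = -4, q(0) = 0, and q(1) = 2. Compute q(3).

0

Forward differences of the values at x = -1, 0, 1:
  q  : -4  0  2
  Δ  : 4  2
  Δ^2: -2
The second differences are constant, confirming degree 2.
Interpolating (Newton forward form) and evaluating at x = 3 gives q(3) = 0.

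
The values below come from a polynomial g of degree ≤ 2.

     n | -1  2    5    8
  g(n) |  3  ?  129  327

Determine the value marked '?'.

21

The 3 known points determine the degree-2 polynomial uniquely.
Write g(n) = an^2 + bn + c. Substituting each data point gives a linear system:
  a - b + c = 3
  25a + 5b + c = 129
  64a + 8b + c = 327
Solving the system yields a = 5, b = 1, c = -1.
So g(n) = 5n² + n - 1.
Then g(2) = 21.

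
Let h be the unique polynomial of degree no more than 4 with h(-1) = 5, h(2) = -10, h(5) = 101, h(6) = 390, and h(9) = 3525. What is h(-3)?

Using the Lagrange interpolation formula with nodes -1, 2, 5, 6, 9:
  L_0(t) = (t - 2)(t - 5)(t - 6)(t - 9) / 1260
  L_1(t) = (t + 1)(t - 5)(t - 6)(t - 9) / -252
  L_2(t) = (t + 1)(t - 2)(t - 6)(t - 9) / 72
  L_3(t) = (t + 1)(t - 2)(t - 5)(t - 9) / -84
  L_4(t) = (t + 1)(t - 2)(t - 5)(t - 6) / 840
Then h(t) = 5·L_0(t) - 10·L_1(t) + 101·L_2(t) + 390·L_3(t) + 3525·L_4(t).
Expanding and collecting terms gives h(t) = t^4 - 4t^3 - 2t^2 + 4t + 6.
Evaluating at t = -3: h(-3) = 165.

165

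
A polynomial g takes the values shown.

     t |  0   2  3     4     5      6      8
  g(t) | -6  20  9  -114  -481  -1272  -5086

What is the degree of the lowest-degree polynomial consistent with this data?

4

Divided differences on the nodes 0, 2, 3, 4, 5, 6, 8:
  order 0: -6  20  9  -114  -481  -1272  -5086
  order 1: 13  -11  -123  -367  -791  -1907
  order 2: -8  -56  -122  -212  -372
  order 3: -12  -22  -30  -40
  order 4: -2  -2  -2
  order 5: 0  0
  order 6: 0
The order-4 divided differences are all -2 (nonzero) and every higher order vanishes, so the data lies on a polynomial of degree exactly 4.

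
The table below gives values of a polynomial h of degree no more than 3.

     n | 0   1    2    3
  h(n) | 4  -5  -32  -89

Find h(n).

Write h(n) = an^3 + bn^2 + cn + d. Substituting each data point gives a linear system:
  d = 4
  a + b + c + d = -5
  8a + 4b + 2c + d = -32
  27a + 9b + 3c + d = -89
Solving the system yields a = -2, b = -3, c = -4, d = 4.
So h(n) = -2n^3 - 3n^2 - 4n + 4.
Check: h(0) = 4. ✓

h(n) = -2n^3 - 3n^2 - 4n + 4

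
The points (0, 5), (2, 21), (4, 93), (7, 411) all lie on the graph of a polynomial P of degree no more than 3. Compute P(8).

Using the Lagrange interpolation formula with nodes 0, 2, 4, 7:
  L_0(s) = (s - 2)(s - 4)(s - 7) / -56
  L_1(s) = s(s - 4)(s - 7) / 20
  L_2(s) = s(s - 2)(s - 7) / -24
  L_3(s) = s(s - 2)(s - 4) / 105
Then P(s) = 5·L_0(s) + 21·L_1(s) + 93·L_2(s) + 411·L_3(s).
Expanding and collecting terms gives P(s) = s³ + s² + 2s + 5.
Evaluating at s = 8: P(8) = 597.

597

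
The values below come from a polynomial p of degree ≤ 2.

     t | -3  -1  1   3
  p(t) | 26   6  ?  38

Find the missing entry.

The 3 known points determine the degree-2 polynomial uniquely.
Write p(t) = at^2 + bt + c. Substituting each data point gives a linear system:
  9a - 3b + c = 26
  a - b + c = 6
  9a + 3b + c = 38
Solving the system yields a = 3, b = 2, c = 5.
So p(t) = 3t² + 2t + 5.
Then p(1) = 10.

10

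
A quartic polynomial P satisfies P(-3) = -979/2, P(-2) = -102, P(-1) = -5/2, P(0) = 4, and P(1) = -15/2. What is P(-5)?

-7017/2

Using the Lagrange interpolation formula with nodes -3, -2, -1, 0, 1:
  L_0(s) = (s + 2)(s + 1)s(s - 1) / 24
  L_1(s) = (s + 3)(s + 1)s(s - 1) / -6
  L_2(s) = (s + 3)(s + 2)s(s - 1) / 4
  L_3(s) = (s + 3)(s + 2)(s + 1)(s - 1) / -6
  L_4(s) = (s + 3)(s + 2)(s + 1)s / 24
Then P(s) = -979/2·L_0(s) - 102·L_1(s) - 5/2·L_2(s) + 4·L_3(s) - 15/2·L_4(s).
Expanding and collecting terms gives P(s) = -5s⁴ + (5/2)s³ - 4s² - 5s + 4.
Evaluating at s = -5: P(-5) = -7017/2.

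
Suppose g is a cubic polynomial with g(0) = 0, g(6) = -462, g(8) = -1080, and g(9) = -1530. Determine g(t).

g(t) = -2t^3 - t^2 + t

Using the Lagrange interpolation formula with nodes 0, 6, 8, 9:
  L_0(t) = (t - 6)(t - 8)(t - 9) / -432
  L_1(t) = t(t - 8)(t - 9) / 36
  L_2(t) = t(t - 6)(t - 9) / -16
  L_3(t) = t(t - 6)(t - 8) / 27
Then g(t) = 0·L_0(t) - 462·L_1(t) - 1080·L_2(t) - 1530·L_3(t).
Expanding and collecting terms gives g(t) = -2t^3 - t^2 + t.
Check: g(6) = -462. ✓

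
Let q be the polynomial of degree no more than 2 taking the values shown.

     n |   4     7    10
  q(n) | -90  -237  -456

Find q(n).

q(n) = -4n^2 - 5n - 6

Using the Lagrange interpolation formula with nodes 4, 7, 10:
  L_0(n) = (n - 7)(n - 10) / 18
  L_1(n) = (n - 4)(n - 10) / -9
  L_2(n) = (n - 4)(n - 7) / 18
Then q(n) = -90·L_0(n) - 237·L_1(n) - 456·L_2(n).
Expanding and collecting terms gives q(n) = -4n² - 5n - 6.
Check: q(10) = -456. ✓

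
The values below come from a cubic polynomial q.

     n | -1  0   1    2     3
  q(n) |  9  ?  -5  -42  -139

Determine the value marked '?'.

The 4 known points determine the degree-3 polynomial uniquely.
Write q(n) = an^3 + bn^2 + cn + d. Substituting each data point gives a linear system:
  -a + b - c + d = 9
  a + b + c + d = -5
  8a + 4b + 2c + d = -42
  27a + 9b + 3c + d = -139
Solving the system yields a = -5, b = 0, c = -2, d = 2.
So q(n) = -5n^3 - 2n + 2.
Then q(0) = 2.

2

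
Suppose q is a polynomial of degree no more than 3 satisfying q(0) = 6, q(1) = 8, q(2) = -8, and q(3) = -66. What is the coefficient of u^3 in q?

Write q(u) = au^3 + bu^2 + cu + d. Substituting each data point gives a linear system:
  d = 6
  a + b + c + d = 8
  8a + 4b + 2c + d = -8
  27a + 9b + 3c + d = -66
Solving the system yields a = -4, b = 3, c = 3, d = 6.
So q(u) = -4u³ + 3u² + 3u + 6.
The leading coefficient is -4.

-4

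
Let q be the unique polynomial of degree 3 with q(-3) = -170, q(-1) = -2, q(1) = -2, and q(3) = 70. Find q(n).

Using the Lagrange interpolation formula with nodes -3, -1, 1, 3:
  L_0(n) = (n + 1)(n - 1)(n - 3) / -48
  L_1(n) = (n + 3)(n - 1)(n - 3) / 16
  L_2(n) = (n + 3)(n + 1)(n - 3) / -16
  L_3(n) = (n + 3)(n + 1)(n - 1) / 48
Then q(n) = -170·L_0(n) - 2·L_1(n) - 2·L_2(n) + 70·L_3(n).
Expanding and collecting terms gives q(n) = 5n³ - 6n² - 5n + 4.
Check: q(-1) = -2. ✓

q(n) = 5n^3 - 6n^2 - 5n + 4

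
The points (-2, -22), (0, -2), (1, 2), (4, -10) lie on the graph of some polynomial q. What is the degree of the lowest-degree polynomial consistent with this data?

2

Divided differences on the nodes -2, 0, 1, 4:
  order 0: -22  -2  2  -10
  order 1: 10  4  -4
  order 2: -2  -2
  order 3: 0
The order-2 divided differences are all -2 (nonzero) and every higher order vanishes, so the data lies on a polynomial of degree exactly 2.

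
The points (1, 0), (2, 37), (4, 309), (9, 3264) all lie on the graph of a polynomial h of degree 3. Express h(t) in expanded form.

Using the Lagrange interpolation formula with nodes 1, 2, 4, 9:
  L_0(t) = (t - 2)(t - 4)(t - 9) / -24
  L_1(t) = (t - 1)(t - 4)(t - 9) / 14
  L_2(t) = (t - 1)(t - 2)(t - 9) / -30
  L_3(t) = (t - 1)(t - 2)(t - 4) / 280
Then h(t) = 0·L_0(t) + 37·L_1(t) + 309·L_2(t) + 3264·L_3(t).
Expanding and collecting terms gives h(t) = 4t^3 + 5t^2 - 6t - 3.
Check: h(1) = 0. ✓

h(t) = 4t^3 + 5t^2 - 6t - 3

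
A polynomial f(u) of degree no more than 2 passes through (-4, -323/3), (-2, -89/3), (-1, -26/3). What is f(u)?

Write f(u) = au^2 + bu + c. Substituting each data point gives a linear system:
  16a - 4b + c = -323/3
  4a - 2b + c = -89/3
  a - b + c = -26/3
Solving the system yields a = -6, b = 3, c = 1/3.
So f(u) = -6u^2 + 3u + 1/3.
Check: f(-1) = -26/3. ✓

f(u) = -6u^2 + 3u + 1/3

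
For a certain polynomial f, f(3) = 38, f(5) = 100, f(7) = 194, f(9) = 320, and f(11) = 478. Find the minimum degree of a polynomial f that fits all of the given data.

Forward differences of the values at n = 3, 5, 7, 9, 11:
  f  : 38  100  194  320  478
  Δ  : 62  94  126  158
  Δ^2: 32  32  32
  Δ^3: 0  0
  Δ^4: 0
The second differences are constant (32) and nonzero, while all higher differences vanish, so the minimal degree is 2.

2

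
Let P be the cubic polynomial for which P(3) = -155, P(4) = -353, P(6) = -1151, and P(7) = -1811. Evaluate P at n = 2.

-51

Write P(n) = an^3 + bn^2 + cn + d. Substituting each data point gives a linear system:
  27a + 9b + 3c + d = -155
  64a + 16b + 4c + d = -353
  216a + 36b + 6c + d = -1151
  343a + 49b + 7c + d = -1811
Solving the system yields a = -5, b = -2, c = 1, d = -5.
So P(n) = -5n³ - 2n² + n - 5.
Then P(2) = -51.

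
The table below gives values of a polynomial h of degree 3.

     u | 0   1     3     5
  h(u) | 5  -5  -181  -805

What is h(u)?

h(u) = -6u^3 - 2u^2 - 2u + 5

Write h(u) = au^3 + bu^2 + cu + d. Substituting each data point gives a linear system:
  d = 5
  a + b + c + d = -5
  27a + 9b + 3c + d = -181
  125a + 25b + 5c + d = -805
Solving the system yields a = -6, b = -2, c = -2, d = 5.
So h(u) = -6u^3 - 2u^2 - 2u + 5.
Check: h(3) = -181. ✓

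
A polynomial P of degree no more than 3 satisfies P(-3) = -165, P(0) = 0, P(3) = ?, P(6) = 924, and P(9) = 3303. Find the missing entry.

93

On equispaced nodes a degree-3 polynomial has vanishing fourth forward difference, so
  P(-3) - 4·P(0) + 6·P(3) - 4·P(6) + P(9) = 0.
Substituting the known values and solving for P(3):
  6·P(3) = 558
  P(3) = 93.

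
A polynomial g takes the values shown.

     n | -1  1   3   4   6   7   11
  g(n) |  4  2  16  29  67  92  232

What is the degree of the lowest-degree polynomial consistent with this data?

2

Divided differences on the nodes -1, 1, 3, 4, 6, 7, 11:
  order 0: 4  2  16  29  67  92  232
  order 1: -1  7  13  19  25  35
  order 2: 2  2  2  2  2
  order 3: 0  0  0  0
  order 4: 0  0  0
  order 5: 0  0
  order 6: 0
The order-2 divided differences are all 2 (nonzero) and every higher order vanishes, so the data lies on a polynomial of degree exactly 2.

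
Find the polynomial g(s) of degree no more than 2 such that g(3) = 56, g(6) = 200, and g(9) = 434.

g(s) = 5s^2 + 3s + 2

Write g(s) = as^2 + bs + c. Substituting each data point gives a linear system:
  9a + 3b + c = 56
  36a + 6b + c = 200
  81a + 9b + c = 434
Solving the system yields a = 5, b = 3, c = 2.
So g(s) = 5s² + 3s + 2.
Check: g(6) = 200. ✓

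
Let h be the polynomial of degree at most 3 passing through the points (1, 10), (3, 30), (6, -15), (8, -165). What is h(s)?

Write h(s) = as^3 + bs^2 + cs + d. Substituting each data point gives a linear system:
  a + b + c + d = 10
  27a + 9b + 3c + d = 30
  216a + 36b + 6c + d = -15
  512a + 64b + 8c + d = -165
Solving the system yields a = -1, b = 5, c = 3, d = 3.
So h(s) = -s^3 + 5s^2 + 3s + 3.
Check: h(1) = 10. ✓

h(s) = -s^3 + 5s^2 + 3s + 3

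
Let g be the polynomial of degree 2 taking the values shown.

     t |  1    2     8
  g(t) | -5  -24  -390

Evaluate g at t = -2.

Using the Lagrange interpolation formula with nodes 1, 2, 8:
  L_0(t) = (t - 2)(t - 8) / 7
  L_1(t) = (t - 1)(t - 8) / -6
  L_2(t) = (t - 1)(t - 2) / 42
Then g(t) = -5·L_0(t) - 24·L_1(t) - 390·L_2(t).
Expanding and collecting terms gives g(t) = -6t^2 - t + 2.
Evaluating at t = -2: g(-2) = -20.

-20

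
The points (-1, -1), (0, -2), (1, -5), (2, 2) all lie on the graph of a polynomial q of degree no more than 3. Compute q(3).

Forward differences of the values at s = -1, 0, 1, 2:
  q  : -1  -2  -5  2
  Δ  : -1  -3  7
  Δ^2: -2  10
  Δ^3: 12
The third differences are constant, confirming degree 3.
Interpolating (Newton forward form) and evaluating at s = 3 gives q(3) = 31.

31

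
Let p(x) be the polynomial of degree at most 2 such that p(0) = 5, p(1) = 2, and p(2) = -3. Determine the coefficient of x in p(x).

Write p(x) = ax^2 + bx + c. Substituting each data point gives a linear system:
  c = 5
  a + b + c = 2
  4a + 2b + c = -3
Solving the system yields a = -1, b = -2, c = 5.
So p(x) = -x^2 - 2x + 5.
The coefficient of x is -2.

-2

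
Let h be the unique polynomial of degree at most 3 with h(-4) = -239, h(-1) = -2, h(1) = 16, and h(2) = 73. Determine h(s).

h(s) = 5s^3 + 6s^2 + 4s + 1

Using the Lagrange interpolation formula with nodes -4, -1, 1, 2:
  L_0(s) = (s + 1)(s - 1)(s - 2) / -90
  L_1(s) = (s + 4)(s - 1)(s - 2) / 18
  L_2(s) = (s + 4)(s + 1)(s - 2) / -10
  L_3(s) = (s + 4)(s + 1)(s - 1) / 18
Then h(s) = -239·L_0(s) - 2·L_1(s) + 16·L_2(s) + 73·L_3(s).
Expanding and collecting terms gives h(s) = 5s³ + 6s² + 4s + 1.
Check: h(-1) = -2. ✓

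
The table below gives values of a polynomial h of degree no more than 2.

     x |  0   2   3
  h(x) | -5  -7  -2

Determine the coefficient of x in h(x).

-5

Write h(x) = ax^2 + bx + c. Substituting each data point gives a linear system:
  c = -5
  4a + 2b + c = -7
  9a + 3b + c = -2
Solving the system yields a = 2, b = -5, c = -5.
So h(x) = 2x² - 5x - 5.
The coefficient of x is -5.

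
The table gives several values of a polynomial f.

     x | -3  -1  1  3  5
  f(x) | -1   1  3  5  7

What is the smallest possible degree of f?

Forward differences of the values at x = -3, -1, 1, 3, 5:
  f  : -1  1  3  5  7
  Δ  : 2  2  2  2
  Δ^2: 0  0  0
  Δ^3: 0  0
  Δ^4: 0
The first differences are constant (2) and nonzero, while all higher differences vanish, so the minimal degree is 1.

1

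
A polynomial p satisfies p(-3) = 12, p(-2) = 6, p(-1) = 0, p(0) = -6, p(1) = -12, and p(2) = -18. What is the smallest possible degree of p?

1

Forward differences of the values at s = -3, -2, -1, 0, 1, 2:
  p  : 12  6  0  -6  -12  -18
  Δ  : -6  -6  -6  -6  -6
  Δ^2: 0  0  0  0
  Δ^3: 0  0  0
  Δ^4: 0  0
  Δ^5: 0
The first differences are constant (-6) and nonzero, while all higher differences vanish, so the minimal degree is 1.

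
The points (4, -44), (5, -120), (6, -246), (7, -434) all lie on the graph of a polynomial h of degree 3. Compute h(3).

-6

Forward differences of the values at s = 4, 5, 6, 7:
  h  : -44  -120  -246  -434
  Δ  : -76  -126  -188
  Δ^2: -50  -62
  Δ^3: -12
The third differences are constant, confirming degree 3.
Interpolating (Newton forward form) and evaluating at s = 3 gives h(3) = -6.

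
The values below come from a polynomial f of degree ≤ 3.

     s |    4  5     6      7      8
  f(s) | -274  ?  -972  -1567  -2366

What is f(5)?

-551

On equispaced nodes a degree-3 polynomial has vanishing fourth forward difference, so
  f(4) - 4·f(5) + 6·f(6) - 4·f(7) + f(8) = 0.
Substituting the known values and solving for f(5):
  -4·f(5) = 2204
  f(5) = -551.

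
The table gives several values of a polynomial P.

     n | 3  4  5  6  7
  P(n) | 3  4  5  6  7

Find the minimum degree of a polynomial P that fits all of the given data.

1

Forward differences of the values at n = 3, 4, 5, 6, 7:
  P  : 3  4  5  6  7
  Δ  : 1  1  1  1
  Δ^2: 0  0  0
  Δ^3: 0  0
  Δ^4: 0
The first differences are constant (1) and nonzero, while all higher differences vanish, so the minimal degree is 1.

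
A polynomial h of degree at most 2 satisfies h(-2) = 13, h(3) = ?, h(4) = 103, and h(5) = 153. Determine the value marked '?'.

The 3 known points determine the degree-2 polynomial uniquely.
Write h(x) = ax^2 + bx + c. Substituting each data point gives a linear system:
  4a - 2b + c = 13
  16a + 4b + c = 103
  25a + 5b + c = 153
Solving the system yields a = 5, b = 5, c = 3.
So h(x) = 5x² + 5x + 3.
Then h(3) = 63.

63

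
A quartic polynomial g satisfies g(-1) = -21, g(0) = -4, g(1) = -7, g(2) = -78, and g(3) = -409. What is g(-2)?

Forward differences of the values at u = -1, 0, 1, 2, 3:
  g  : -21  -4  -7  -78  -409
  Δ  : 17  -3  -71  -331
  Δ^2: -20  -68  -260
  Δ^3: -48  -192
  Δ^4: -144
The fourth differences are constant, confirming degree 4.
Interpolating (Newton forward form) and evaluating at u = -2 gives g(-2) = -154.

-154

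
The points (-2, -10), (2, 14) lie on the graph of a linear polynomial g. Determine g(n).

g(n) = 6n + 2

Using the Lagrange interpolation formula with nodes -2, 2:
  L_0(n) = (n - 2) / -4
  L_1(n) = (n + 2) / 4
Then g(n) = -10·L_0(n) + 14·L_1(n).
Expanding and collecting terms gives g(n) = 6n + 2.
Check: g(-2) = -10. ✓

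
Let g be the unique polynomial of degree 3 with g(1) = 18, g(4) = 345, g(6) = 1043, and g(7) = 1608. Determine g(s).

Write g(s) = as^3 + bs^2 + cs + d. Substituting each data point gives a linear system:
  a + b + c + d = 18
  64a + 16b + 4c + d = 345
  216a + 36b + 6c + d = 1043
  343a + 49b + 7c + d = 1608
Solving the system yields a = 4, b = 4, c = 5, d = 5.
So g(s) = 4s^3 + 4s^2 + 5s + 5.
Check: g(7) = 1608. ✓

g(s) = 4s^3 + 4s^2 + 5s + 5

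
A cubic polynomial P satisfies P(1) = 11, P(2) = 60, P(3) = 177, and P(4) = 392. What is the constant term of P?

Write P(s) = as^3 + bs^2 + cs + d. Substituting each data point gives a linear system:
  a + b + c + d = 11
  8a + 4b + 2c + d = 60
  27a + 9b + 3c + d = 177
  64a + 16b + 4c + d = 392
Solving the system yields a = 5, b = 4, c = 2, d = 0.
So P(s) = 5s³ + 4s² + 2s.
The constant term is 0.

0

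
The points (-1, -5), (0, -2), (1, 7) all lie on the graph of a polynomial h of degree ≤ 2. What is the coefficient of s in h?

Write h(s) = as^2 + bs + c. Substituting each data point gives a linear system:
  a - b + c = -5
  c = -2
  a + b + c = 7
Solving the system yields a = 3, b = 6, c = -2.
So h(s) = 3s^2 + 6s - 2.
The coefficient of s is 6.

6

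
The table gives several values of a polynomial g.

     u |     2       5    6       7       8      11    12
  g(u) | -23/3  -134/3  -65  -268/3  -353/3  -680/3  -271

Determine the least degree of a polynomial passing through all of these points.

Divided differences on the nodes 2, 5, 6, 7, 8, 11, 12:
  order 0: -23/3  -134/3  -65  -268/3  -353/3  -680/3  -271
  order 1: -37/3  -61/3  -73/3  -85/3  -109/3  -133/3
  order 2: -2  -2  -2  -2  -2
  order 3: 0  0  0  0
  order 4: 0  0  0
  order 5: 0  0
  order 6: 0
The order-2 divided differences are all -2 (nonzero) and every higher order vanishes, so the data lies on a polynomial of degree exactly 2.

2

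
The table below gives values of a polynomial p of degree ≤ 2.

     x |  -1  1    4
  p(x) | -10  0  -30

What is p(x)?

p(x) = -3x^2 + 5x - 2

Using the Lagrange interpolation formula with nodes -1, 1, 4:
  L_0(x) = (x - 1)(x - 4) / 10
  L_1(x) = (x + 1)(x - 4) / -6
  L_2(x) = (x + 1)(x - 1) / 15
Then p(x) = -10·L_0(x) + 0·L_1(x) - 30·L_2(x).
Expanding and collecting terms gives p(x) = -3x^2 + 5x - 2.
Check: p(-1) = -10. ✓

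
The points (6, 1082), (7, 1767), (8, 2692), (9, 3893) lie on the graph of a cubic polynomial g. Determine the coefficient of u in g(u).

1

Write g(u) = au^3 + bu^2 + cu + d. Substituting each data point gives a linear system:
  216a + 36b + 6c + d = 1082
  343a + 49b + 7c + d = 1767
  512a + 64b + 8c + d = 2692
  729a + 81b + 9c + d = 3893
Solving the system yields a = 6, b = -6, c = 1, d = -4.
So g(u) = 6u³ - 6u² + u - 4.
The coefficient of u is 1.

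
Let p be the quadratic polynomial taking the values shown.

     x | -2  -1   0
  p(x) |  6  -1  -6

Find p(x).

Write p(x) = ax^2 + bx + c. Substituting each data point gives a linear system:
  4a - 2b + c = 6
  a - b + c = -1
  c = -6
Solving the system yields a = 1, b = -4, c = -6.
So p(x) = x^2 - 4x - 6.
Check: p(0) = -6. ✓

p(x) = x^2 - 4x - 6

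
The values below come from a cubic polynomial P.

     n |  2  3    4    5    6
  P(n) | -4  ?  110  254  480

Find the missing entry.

On equispaced nodes a degree-3 polynomial has vanishing fourth forward difference, so
  P(2) - 4·P(3) + 6·P(4) - 4·P(5) + P(6) = 0.
Substituting the known values and solving for P(3):
  -4·P(3) = -120
  P(3) = 30.

30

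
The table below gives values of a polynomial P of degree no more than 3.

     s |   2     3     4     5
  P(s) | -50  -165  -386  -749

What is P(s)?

P(s) = -6s^3 + s^2 - 6s + 6

Using the Lagrange interpolation formula with nodes 2, 3, 4, 5:
  L_0(s) = (s - 3)(s - 4)(s - 5) / -6
  L_1(s) = (s - 2)(s - 4)(s - 5) / 2
  L_2(s) = (s - 2)(s - 3)(s - 5) / -2
  L_3(s) = (s - 2)(s - 3)(s - 4) / 6
Then P(s) = -50·L_0(s) - 165·L_1(s) - 386·L_2(s) - 749·L_3(s).
Expanding and collecting terms gives P(s) = -6s^3 + s^2 - 6s + 6.
Check: P(5) = -749. ✓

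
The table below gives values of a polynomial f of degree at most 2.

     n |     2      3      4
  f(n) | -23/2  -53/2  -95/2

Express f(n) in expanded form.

f(n) = -3n^2 + 1/2

Using the Lagrange interpolation formula with nodes 2, 3, 4:
  L_0(n) = (n - 3)(n - 4) / 2
  L_1(n) = (n - 2)(n - 4) / -1
  L_2(n) = (n - 2)(n - 3) / 2
Then f(n) = -23/2·L_0(n) - 53/2·L_1(n) - 95/2·L_2(n).
Expanding and collecting terms gives f(n) = -3n^2 + 1/2.
Check: f(4) = -95/2. ✓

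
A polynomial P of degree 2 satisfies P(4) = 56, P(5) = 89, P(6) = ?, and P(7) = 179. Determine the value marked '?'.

130

On equispaced nodes a degree-2 polynomial has vanishing third forward difference, so
  - P(4) + 3·P(5) - 3·P(6) + P(7) = 0.
Substituting the known values and solving for P(6):
  -3·P(6) = -390
  P(6) = 130.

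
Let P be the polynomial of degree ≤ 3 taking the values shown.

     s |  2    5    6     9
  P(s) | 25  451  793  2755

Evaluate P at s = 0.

1

Using the Lagrange interpolation formula with nodes 2, 5, 6, 9:
  L_0(s) = (s - 5)(s - 6)(s - 9) / -84
  L_1(s) = (s - 2)(s - 6)(s - 9) / 12
  L_2(s) = (s - 2)(s - 5)(s - 9) / -12
  L_3(s) = (s - 2)(s - 5)(s - 6) / 84
Then P(s) = 25·L_0(s) + 451·L_1(s) + 793·L_2(s) + 2755·L_3(s).
Expanding and collecting terms gives P(s) = 4s^3 - 2s^2 + 1.
Evaluating at s = 0: P(0) = 1.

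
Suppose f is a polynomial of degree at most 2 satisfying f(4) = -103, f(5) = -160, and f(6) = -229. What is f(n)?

f(n) = -6n^2 - 3n + 5

Write f(n) = an^2 + bn + c. Substituting each data point gives a linear system:
  16a + 4b + c = -103
  25a + 5b + c = -160
  36a + 6b + c = -229
Solving the system yields a = -6, b = -3, c = 5.
So f(n) = -6n² - 3n + 5.
Check: f(6) = -229. ✓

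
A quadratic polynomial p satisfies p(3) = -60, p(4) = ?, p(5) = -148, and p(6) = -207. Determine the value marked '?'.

On equispaced nodes a degree-2 polynomial has vanishing third forward difference, so
  - p(3) + 3·p(4) - 3·p(5) + p(6) = 0.
Substituting the known values and solving for p(4):
  3·p(4) = -297
  p(4) = -99.

-99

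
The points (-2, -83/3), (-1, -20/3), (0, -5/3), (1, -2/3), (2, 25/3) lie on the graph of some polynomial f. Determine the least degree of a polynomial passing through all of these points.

3

Forward differences of the values at n = -2, -1, 0, 1, 2:
  f  : -83/3  -20/3  -5/3  -2/3  25/3
  Δ  : 21  5  1  9
  Δ^2: -16  -4  8
  Δ^3: 12  12
  Δ^4: 0
The third differences are constant (12) and nonzero, while all higher differences vanish, so the minimal degree is 3.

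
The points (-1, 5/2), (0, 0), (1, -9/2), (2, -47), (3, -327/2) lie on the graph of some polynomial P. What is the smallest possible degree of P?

3

Forward differences of the values at n = -1, 0, 1, 2, 3:
  P  : 5/2  0  -9/2  -47  -327/2
  Δ  : -5/2  -9/2  -85/2  -233/2
  Δ^2: -2  -38  -74
  Δ^3: -36  -36
  Δ^4: 0
The third differences are constant (-36) and nonzero, while all higher differences vanish, so the minimal degree is 3.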